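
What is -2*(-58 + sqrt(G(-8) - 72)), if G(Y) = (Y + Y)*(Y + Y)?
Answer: 116 - 4*sqrt(46) ≈ 88.871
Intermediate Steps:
G(Y) = 4*Y**2 (G(Y) = (2*Y)*(2*Y) = 4*Y**2)
-2*(-58 + sqrt(G(-8) - 72)) = -2*(-58 + sqrt(4*(-8)**2 - 72)) = -2*(-58 + sqrt(4*64 - 72)) = -2*(-58 + sqrt(256 - 72)) = -2*(-58 + sqrt(184)) = -2*(-58 + 2*sqrt(46)) = 116 - 4*sqrt(46)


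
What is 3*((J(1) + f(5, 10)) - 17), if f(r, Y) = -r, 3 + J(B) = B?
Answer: -72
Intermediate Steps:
J(B) = -3 + B
3*((J(1) + f(5, 10)) - 17) = 3*(((-3 + 1) - 1*5) - 17) = 3*((-2 - 5) - 17) = 3*(-7 - 17) = 3*(-24) = -72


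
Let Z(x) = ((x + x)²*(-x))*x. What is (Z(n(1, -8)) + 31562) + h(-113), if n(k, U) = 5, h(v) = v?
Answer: 28949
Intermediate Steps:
Z(x) = -4*x⁴ (Z(x) = ((2*x)²*(-x))*x = ((4*x²)*(-x))*x = (-4*x³)*x = -4*x⁴)
(Z(n(1, -8)) + 31562) + h(-113) = (-4*5⁴ + 31562) - 113 = (-4*625 + 31562) - 113 = (-2500 + 31562) - 113 = 29062 - 113 = 28949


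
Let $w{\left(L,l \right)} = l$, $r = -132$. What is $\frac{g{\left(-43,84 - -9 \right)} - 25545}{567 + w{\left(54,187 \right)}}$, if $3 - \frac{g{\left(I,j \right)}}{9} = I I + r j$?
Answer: $\frac{68325}{754} \approx 90.617$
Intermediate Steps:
$g{\left(I,j \right)} = 27 - 9 I^{2} + 1188 j$ ($g{\left(I,j \right)} = 27 - 9 \left(I I - 132 j\right) = 27 - 9 \left(I^{2} - 132 j\right) = 27 - \left(- 1188 j + 9 I^{2}\right) = 27 - 9 I^{2} + 1188 j$)
$\frac{g{\left(-43,84 - -9 \right)} - 25545}{567 + w{\left(54,187 \right)}} = \frac{\left(27 - 9 \left(-43\right)^{2} + 1188 \left(84 - -9\right)\right) - 25545}{567 + 187} = \frac{\left(27 - 16641 + 1188 \left(84 + 9\right)\right) - 25545}{754} = \left(\left(27 - 16641 + 1188 \cdot 93\right) - 25545\right) \frac{1}{754} = \left(\left(27 - 16641 + 110484\right) - 25545\right) \frac{1}{754} = \left(93870 - 25545\right) \frac{1}{754} = 68325 \cdot \frac{1}{754} = \frac{68325}{754}$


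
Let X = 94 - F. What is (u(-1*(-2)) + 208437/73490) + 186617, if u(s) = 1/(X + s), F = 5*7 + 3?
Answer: 198863048994/1065605 ≈ 1.8662e+5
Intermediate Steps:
F = 38 (F = 35 + 3 = 38)
X = 56 (X = 94 - 1*38 = 94 - 38 = 56)
u(s) = 1/(56 + s)
(u(-1*(-2)) + 208437/73490) + 186617 = (1/(56 - 1*(-2)) + 208437/73490) + 186617 = (1/(56 + 2) + 208437*(1/73490)) + 186617 = (1/58 + 208437/73490) + 186617 = 3040709/1065605 + 186617 = 198863048994/1065605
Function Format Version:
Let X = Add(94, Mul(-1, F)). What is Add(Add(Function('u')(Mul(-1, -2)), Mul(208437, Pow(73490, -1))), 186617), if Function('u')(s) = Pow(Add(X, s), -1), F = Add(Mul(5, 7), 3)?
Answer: Rational(198863048994, 1065605) ≈ 1.8662e+5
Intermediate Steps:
F = 38 (F = Add(35, 3) = 38)
X = 56 (X = Add(94, Mul(-1, 38)) = Add(94, -38) = 56)
Function('u')(s) = Pow(Add(56, s), -1)
Add(Add(Function('u')(Mul(-1, -2)), Mul(208437, Pow(73490, -1))), 186617) = Add(Add(Pow(Add(56, Mul(-1, -2)), -1), Mul(208437, Pow(73490, -1))), 186617) = Add(Add(Pow(Add(56, 2), -1), Mul(208437, Rational(1, 73490))), 186617) = Add(Add(Pow(58, -1), Rational(208437, 73490)), 186617) = Add(Add(Rational(1, 58), Rational(208437, 73490)), 186617) = Add(Rational(3040709, 1065605), 186617) = Rational(198863048994, 1065605)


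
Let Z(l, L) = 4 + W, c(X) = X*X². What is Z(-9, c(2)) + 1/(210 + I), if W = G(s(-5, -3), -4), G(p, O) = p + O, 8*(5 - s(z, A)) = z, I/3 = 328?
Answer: 26869/4776 ≈ 5.6258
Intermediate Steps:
I = 984 (I = 3*328 = 984)
s(z, A) = 5 - z/8
G(p, O) = O + p
W = 13/8 (W = -4 + (5 - ⅛*(-5)) = -4 + (5 + 5/8) = -4 + 45/8 = 13/8 ≈ 1.6250)
c(X) = X³
Z(l, L) = 45/8 (Z(l, L) = 4 + 13/8 = 45/8)
Z(-9, c(2)) + 1/(210 + I) = 45/8 + 1/(210 + 984) = 45/8 + 1/1194 = 26869/4776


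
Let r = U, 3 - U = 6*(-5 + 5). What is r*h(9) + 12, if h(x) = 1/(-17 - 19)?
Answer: 143/12 ≈ 11.917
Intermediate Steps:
U = 3 (U = 3 - 6*(-5 + 5) = 3 - 6*0 = 3 - 1*0 = 3 + 0 = 3)
r = 3
h(x) = -1/36 (h(x) = 1/(-36) = -1/36)
r*h(9) + 12 = 3*(-1/36) + 12 = -1/12 + 12 = 143/12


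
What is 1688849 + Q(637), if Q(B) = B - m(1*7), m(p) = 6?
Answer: 1689480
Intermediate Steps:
Q(B) = -6 + B (Q(B) = B - 1*6 = B - 6 = -6 + B)
1688849 + Q(637) = 1688849 + (-6 + 637) = 1688849 + 631 = 1689480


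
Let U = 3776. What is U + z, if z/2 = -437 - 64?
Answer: 2774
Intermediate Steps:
z = -1002 (z = 2*(-437 - 64) = 2*(-501) = -1002)
U + z = 3776 - 1002 = 2774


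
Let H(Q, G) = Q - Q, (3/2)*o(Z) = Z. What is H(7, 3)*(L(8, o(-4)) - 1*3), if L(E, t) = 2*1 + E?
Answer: 0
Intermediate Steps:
o(Z) = 2*Z/3
L(E, t) = 2 + E
H(Q, G) = 0
H(7, 3)*(L(8, o(-4)) - 1*3) = 0*((2 + 8) - 1*3) = 0*(10 - 3) = 0*7 = 0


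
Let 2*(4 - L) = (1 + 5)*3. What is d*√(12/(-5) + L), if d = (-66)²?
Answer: 4356*I*√185/5 ≈ 11850.0*I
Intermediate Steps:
d = 4356
L = -5 (L = 4 - (1 + 5)*3/2 = 4 - 3*3 = 4 - ½*18 = 4 - 9 = -5)
d*√(12/(-5) + L) = 4356*√(12/(-5) - 5) = 4356*√(12*(-⅕) - 5) = 4356*√(-12/5 - 5) = 4356*√(-37/5) = 4356*(I*√185/5) = 4356*I*√185/5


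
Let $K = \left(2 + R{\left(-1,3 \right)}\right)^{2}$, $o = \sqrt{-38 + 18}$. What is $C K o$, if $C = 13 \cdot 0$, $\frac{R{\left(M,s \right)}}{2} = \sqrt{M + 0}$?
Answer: $0$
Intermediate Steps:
$R{\left(M,s \right)} = 2 \sqrt{M}$ ($R{\left(M,s \right)} = 2 \sqrt{M + 0} = 2 \sqrt{M}$)
$C = 0$
$o = 2 i \sqrt{5}$ ($o = \sqrt{-20} = 2 i \sqrt{5} \approx 4.4721 i$)
$K = \left(2 + 2 i\right)^{2}$ ($K = \left(2 + 2 \sqrt{-1}\right)^{2} = \left(2 + 2 i\right)^{2} \approx 8.0 i$)
$C K o = 0 \cdot 8 i 2 i \sqrt{5} = 0 \cdot 2 i \sqrt{5} = 0$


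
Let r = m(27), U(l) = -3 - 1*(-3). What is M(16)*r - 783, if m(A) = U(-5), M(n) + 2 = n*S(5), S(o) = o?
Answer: -783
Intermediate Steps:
U(l) = 0 (U(l) = -3 + 3 = 0)
M(n) = -2 + 5*n (M(n) = -2 + n*5 = -2 + 5*n)
m(A) = 0
r = 0
M(16)*r - 783 = (-2 + 5*16)*0 - 783 = (-2 + 80)*0 - 783 = 78*0 - 783 = 0 - 783 = -783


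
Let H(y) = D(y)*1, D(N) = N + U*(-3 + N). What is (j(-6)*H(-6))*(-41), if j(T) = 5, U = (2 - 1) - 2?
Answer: -615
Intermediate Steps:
U = -1 (U = 1 - 2 = -1)
D(N) = 3 (D(N) = N - (-3 + N) = N + (3 - N) = 3)
H(y) = 3 (H(y) = 3*1 = 3)
(j(-6)*H(-6))*(-41) = (5*3)*(-41) = 15*(-41) = -615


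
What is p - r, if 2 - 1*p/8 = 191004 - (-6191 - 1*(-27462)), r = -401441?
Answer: -956407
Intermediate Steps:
p = -1357848 (p = 16 - 8*(191004 - (-6191 - 1*(-27462))) = 16 - 8*(191004 - (-6191 + 27462)) = 16 - 8*(191004 - 1*21271) = 16 - 8*(191004 - 21271) = 16 - 8*169733 = 16 - 1357864 = -1357848)
p - r = -1357848 - 1*(-401441) = -1357848 + 401441 = -956407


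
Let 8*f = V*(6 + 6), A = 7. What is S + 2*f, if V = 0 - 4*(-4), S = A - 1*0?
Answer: 55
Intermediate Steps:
S = 7 (S = 7 - 1*0 = 7 + 0 = 7)
V = 16 (V = 0 + 16 = 16)
f = 24 (f = (16*(6 + 6))/8 = (16*12)/8 = (⅛)*192 = 24)
S + 2*f = 7 + 2*24 = 7 + 48 = 55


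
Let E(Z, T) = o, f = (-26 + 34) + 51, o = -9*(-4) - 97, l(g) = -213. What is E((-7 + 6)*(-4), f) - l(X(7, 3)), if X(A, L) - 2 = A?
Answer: 152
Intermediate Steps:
X(A, L) = 2 + A
o = -61 (o = 36 - 97 = -61)
f = 59 (f = 8 + 51 = 59)
E(Z, T) = -61
E((-7 + 6)*(-4), f) - l(X(7, 3)) = -61 - 1*(-213) = -61 + 213 = 152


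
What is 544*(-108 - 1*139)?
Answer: -134368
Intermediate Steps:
544*(-108 - 1*139) = 544*(-108 - 139) = 544*(-247) = -134368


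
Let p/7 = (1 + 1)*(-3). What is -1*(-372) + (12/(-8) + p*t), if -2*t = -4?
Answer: 573/2 ≈ 286.50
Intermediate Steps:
p = -42 (p = 7*((1 + 1)*(-3)) = 7*(2*(-3)) = 7*(-6) = -42)
t = 2 (t = -½*(-4) = 2)
-1*(-372) + (12/(-8) + p*t) = -1*(-372) + (12/(-8) - 42*2) = 372 + (12*(-⅛) - 84) = 372 + (-3/2 - 84) = 372 - 171/2 = 573/2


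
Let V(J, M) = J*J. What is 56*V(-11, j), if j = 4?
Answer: 6776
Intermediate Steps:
V(J, M) = J²
56*V(-11, j) = 56*(-11)² = 56*121 = 6776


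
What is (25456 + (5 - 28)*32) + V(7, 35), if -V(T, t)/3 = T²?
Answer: 24573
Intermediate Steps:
V(T, t) = -3*T²
(25456 + (5 - 28)*32) + V(7, 35) = (25456 + (5 - 28)*32) - 3*7² = (25456 - 23*32) - 3*49 = (25456 - 736) - 147 = 24720 - 147 = 24573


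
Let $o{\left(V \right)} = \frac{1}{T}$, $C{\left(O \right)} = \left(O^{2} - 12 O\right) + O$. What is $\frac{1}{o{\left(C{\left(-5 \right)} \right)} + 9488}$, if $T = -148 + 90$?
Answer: $\frac{58}{550303} \approx 0.0001054$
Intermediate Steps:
$C{\left(O \right)} = O^{2} - 11 O$
$T = -58$
$o{\left(V \right)} = - \frac{1}{58}$ ($o{\left(V \right)} = \frac{1}{-58} = - \frac{1}{58}$)
$\frac{1}{o{\left(C{\left(-5 \right)} \right)} + 9488} = \frac{1}{- \frac{1}{58} + 9488} = \frac{1}{\frac{550303}{58}} = \frac{58}{550303}$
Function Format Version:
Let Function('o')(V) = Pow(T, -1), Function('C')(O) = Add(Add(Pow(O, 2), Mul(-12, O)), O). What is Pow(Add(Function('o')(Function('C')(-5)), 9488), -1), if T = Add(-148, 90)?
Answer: Rational(58, 550303) ≈ 0.00010540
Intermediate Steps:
Function('C')(O) = Add(Pow(O, 2), Mul(-11, O))
T = -58
Function('o')(V) = Rational(-1, 58) (Function('o')(V) = Pow(-58, -1) = Rational(-1, 58))
Pow(Add(Function('o')(Function('C')(-5)), 9488), -1) = Pow(Add(Rational(-1, 58), 9488), -1) = Pow(Rational(550303, 58), -1) = Rational(58, 550303)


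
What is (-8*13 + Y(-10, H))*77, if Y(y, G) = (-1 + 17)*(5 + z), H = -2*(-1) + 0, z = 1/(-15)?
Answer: -28952/15 ≈ -1930.1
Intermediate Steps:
z = -1/15 ≈ -0.066667
H = 2 (H = 2 + 0 = 2)
Y(y, G) = 1184/15 (Y(y, G) = (-1 + 17)*(5 - 1/15) = 16*(74/15) = 1184/15)
(-8*13 + Y(-10, H))*77 = (-8*13 + 1184/15)*77 = (-104 + 1184/15)*77 = -376/15*77 = -28952/15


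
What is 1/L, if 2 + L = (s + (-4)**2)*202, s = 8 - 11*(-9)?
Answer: 1/24844 ≈ 4.0251e-5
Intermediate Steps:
s = 107 (s = 8 + 99 = 107)
L = 24844 (L = -2 + (107 + (-4)**2)*202 = -2 + (107 + 16)*202 = -2 + 123*202 = -2 + 24846 = 24844)
1/L = 1/24844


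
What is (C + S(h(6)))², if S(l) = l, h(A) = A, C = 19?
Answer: 625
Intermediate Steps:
(C + S(h(6)))² = (19 + 6)² = 25² = 625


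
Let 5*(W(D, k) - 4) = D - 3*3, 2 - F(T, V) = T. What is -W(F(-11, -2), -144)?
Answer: -24/5 ≈ -4.8000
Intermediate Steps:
F(T, V) = 2 - T
W(D, k) = 11/5 + D/5 (W(D, k) = 4 + (D - 3*3)/5 = 4 + (D - 9)/5 = 4 + (-9 + D)/5 = 4 + (-9/5 + D/5) = 11/5 + D/5)
-W(F(-11, -2), -144) = -(11/5 + (2 - 1*(-11))/5) = -(11/5 + (2 + 11)/5) = -(11/5 + (⅕)*13) = -(11/5 + 13/5) = -1*24/5 = -24/5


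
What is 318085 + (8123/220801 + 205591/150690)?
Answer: 10583530636901911/33272502690 ≈ 3.1809e+5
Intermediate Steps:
318085 + (8123/220801 + 205591/150690) = 318085 + 46618753261/33272502690 = 10583530636901911/33272502690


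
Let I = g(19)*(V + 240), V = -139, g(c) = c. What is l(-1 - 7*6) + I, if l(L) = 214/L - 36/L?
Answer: 82339/43 ≈ 1914.9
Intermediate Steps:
I = 1919 (I = 19*(-139 + 240) = 19*101 = 1919)
l(L) = 178/L
l(-1 - 7*6) + I = 178/(-1 - 7*6) + 1919 = 178/(-1 - 42) + 1919 = 178/(-43) + 1919 = 178*(-1/43) + 1919 = -178/43 + 1919 = 82339/43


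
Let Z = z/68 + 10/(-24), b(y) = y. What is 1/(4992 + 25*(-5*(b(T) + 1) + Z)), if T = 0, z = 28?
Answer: 204/992843 ≈ 0.00020547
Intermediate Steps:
Z = -1/204 (Z = 28/68 + 10/(-24) = 28*(1/68) + 10*(-1/24) = 7/17 - 5/12 = -1/204 ≈ -0.0049020)
1/(4992 + 25*(-5*(b(T) + 1) + Z)) = 1/(4992 + 25*(-5*(0 + 1) - 1/204)) = 1/(4992 + 25*(-5*1 - 1/204)) = 1/(4992 + 25*(-5 - 1/204)) = 1/(4992 + 25*(-1021/204)) = 1/(4992 - 25525/204) = 1/(992843/204) = 204/992843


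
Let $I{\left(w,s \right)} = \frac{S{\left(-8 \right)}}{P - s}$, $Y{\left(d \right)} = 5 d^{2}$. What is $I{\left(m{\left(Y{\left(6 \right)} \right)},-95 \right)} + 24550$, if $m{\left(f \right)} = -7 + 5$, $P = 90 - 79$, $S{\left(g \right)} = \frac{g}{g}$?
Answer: $\frac{2602301}{106} \approx 24550.0$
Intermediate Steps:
$S{\left(g \right)} = 1$
$P = 11$
$m{\left(f \right)} = -2$
$I{\left(w,s \right)} = \frac{1}{11 - s}$ ($I{\left(w,s \right)} = 1 \frac{1}{11 - s} = \frac{1}{11 - s}$)
$I{\left(m{\left(Y{\left(6 \right)} \right)},-95 \right)} + 24550 = - \frac{1}{-11 - 95} + 24550 = - \frac{1}{-106} + 24550 = \left(-1\right) \left(- \frac{1}{106}\right) + 24550 = \frac{1}{106} + 24550 = \frac{2602301}{106}$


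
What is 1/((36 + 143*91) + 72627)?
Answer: 1/85676 ≈ 1.1672e-5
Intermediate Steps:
1/((36 + 143*91) + 72627) = 1/((36 + 13013) + 72627) = 1/(13049 + 72627) = 1/85676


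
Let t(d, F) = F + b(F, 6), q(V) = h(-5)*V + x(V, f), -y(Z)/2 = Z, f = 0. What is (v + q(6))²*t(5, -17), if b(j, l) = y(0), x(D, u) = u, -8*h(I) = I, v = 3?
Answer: -12393/16 ≈ -774.56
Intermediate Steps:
h(I) = -I/8
y(Z) = -2*Z
b(j, l) = 0 (b(j, l) = -2*0 = 0)
q(V) = 5*V/8 (q(V) = (-⅛*(-5))*V + 0 = 5*V/8 + 0 = 5*V/8)
t(d, F) = F (t(d, F) = F + 0 = F)
(v + q(6))²*t(5, -17) = (3 + (5/8)*6)²*(-17) = (3 + 15/4)²*(-17) = (27/4)²*(-17) = (729/16)*(-17) = -12393/16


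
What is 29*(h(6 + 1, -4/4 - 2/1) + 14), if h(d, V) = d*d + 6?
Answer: 2001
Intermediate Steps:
h(d, V) = 6 + d² (h(d, V) = d² + 6 = 6 + d²)
29*(h(6 + 1, -4/4 - 2/1) + 14) = 29*((6 + (6 + 1)²) + 14) = 29*((6 + 7²) + 14) = 29*((6 + 49) + 14) = 29*(55 + 14) = 29*69 = 2001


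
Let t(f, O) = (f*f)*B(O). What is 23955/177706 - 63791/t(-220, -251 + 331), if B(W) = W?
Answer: 40708858277/344038816000 ≈ 0.11833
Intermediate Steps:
t(f, O) = O*f² (t(f, O) = (f*f)*O = f²*O = O*f²)
23955/177706 - 63791/t(-220, -251 + 331) = 23955/177706 - 63791*1/(48400*(-251 + 331)) = 23955*(1/177706) - 63791/(80*48400) = 23955/177706 - 63791/3872000 = 40708858277/344038816000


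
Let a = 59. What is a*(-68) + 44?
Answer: -3968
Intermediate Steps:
a*(-68) + 44 = 59*(-68) + 44 = -4012 + 44 = -3968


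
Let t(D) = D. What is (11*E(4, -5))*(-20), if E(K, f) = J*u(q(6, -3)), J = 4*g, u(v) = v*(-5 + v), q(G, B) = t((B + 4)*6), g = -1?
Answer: 5280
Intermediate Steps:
q(G, B) = 24 + 6*B (q(G, B) = (B + 4)*6 = (4 + B)*6 = 24 + 6*B)
J = -4 (J = 4*(-1) = -4)
E(K, f) = -24 (E(K, f) = -4*(24 + 6*(-3))*(-5 + (24 + 6*(-3))) = -4*(24 - 18)*(-5 + (24 - 18)) = -24*(-5 + 6) = -24)
(11*E(4, -5))*(-20) = (11*(-24))*(-20) = -264*(-20) = 5280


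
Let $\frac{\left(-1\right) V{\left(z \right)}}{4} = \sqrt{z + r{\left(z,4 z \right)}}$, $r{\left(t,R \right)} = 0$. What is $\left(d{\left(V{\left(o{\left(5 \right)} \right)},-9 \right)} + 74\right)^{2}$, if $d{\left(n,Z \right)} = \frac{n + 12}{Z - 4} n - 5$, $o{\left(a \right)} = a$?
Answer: $\frac{679009}{169} + \frac{78432 \sqrt{5}}{169} \approx 5055.6$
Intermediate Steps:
$V{\left(z \right)} = - 4 \sqrt{z}$ ($V{\left(z \right)} = - 4 \sqrt{z + 0} = - 4 \sqrt{z}$)
$d{\left(n,Z \right)} = -5 + \frac{n \left(12 + n\right)}{-4 + Z}$ ($d{\left(n,Z \right)} = \frac{12 + n}{-4 + Z} n - 5 = \frac{n \left(12 + n\right)}{-4 + Z} - 5 = -5 + \frac{n \left(12 + n\right)}{-4 + Z}$)
$\left(d{\left(V{\left(o{\left(5 \right)} \right)},-9 \right)} + 74\right)^{2} = \left(\frac{20 + \left(- 4 \sqrt{5}\right)^{2} - -45 + 12 \left(- 4 \sqrt{5}\right)}{-4 - 9} + 74\right)^{2} = \left(\frac{20 + 80 + 45 - 48 \sqrt{5}}{-13} + 74\right)^{2} = \left(- \frac{145 - 48 \sqrt{5}}{13} + 74\right)^{2} = \left(\left(- \frac{145}{13} + \frac{48 \sqrt{5}}{13}\right) + 74\right)^{2} = \left(\frac{817}{13} + \frac{48 \sqrt{5}}{13}\right)^{2}$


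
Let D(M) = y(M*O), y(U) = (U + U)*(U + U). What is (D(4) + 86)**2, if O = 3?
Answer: 438244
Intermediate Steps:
y(U) = 4*U**2 (y(U) = (2*U)*(2*U) = 4*U**2)
D(M) = 36*M**2 (D(M) = 4*(M*3)**2 = 4*(3*M)**2 = 4*(9*M**2) = 36*M**2)
(D(4) + 86)**2 = (36*4**2 + 86)**2 = (36*16 + 86)**2 = (576 + 86)**2 = 662**2 = 438244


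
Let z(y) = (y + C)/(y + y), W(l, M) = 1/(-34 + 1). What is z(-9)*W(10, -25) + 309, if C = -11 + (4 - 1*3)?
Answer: 183527/594 ≈ 308.97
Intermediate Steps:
W(l, M) = -1/33 (W(l, M) = 1/(-33) = -1/33)
C = -10 (C = -11 + (4 - 3) = -11 + 1 = -10)
z(y) = (-10 + y)/(2*y) (z(y) = (y - 10)/(y + y) = (-10 + y)/((2*y)) = (-10 + y)*(1/(2*y)) = (-10 + y)/(2*y))
z(-9)*W(10, -25) + 309 = ((1/2)*(-10 - 9)/(-9))*(-1/33) + 309 = ((1/2)*(-1/9)*(-19))*(-1/33) + 309 = (19/18)*(-1/33) + 309 = -19/594 + 309 = 183527/594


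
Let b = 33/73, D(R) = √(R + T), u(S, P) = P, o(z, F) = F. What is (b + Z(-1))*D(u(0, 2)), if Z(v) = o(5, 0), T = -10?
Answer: 66*I*√2/73 ≈ 1.2786*I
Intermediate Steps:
D(R) = √(-10 + R) (D(R) = √(R - 10) = √(-10 + R))
Z(v) = 0
b = 33/73 (b = 33*(1/73) = 33/73 ≈ 0.45205)
(b + Z(-1))*D(u(0, 2)) = (33/73 + 0)*√(-10 + 2) = 33*√(-8)/73 = 33*(2*I*√2)/73 = 66*I*√2/73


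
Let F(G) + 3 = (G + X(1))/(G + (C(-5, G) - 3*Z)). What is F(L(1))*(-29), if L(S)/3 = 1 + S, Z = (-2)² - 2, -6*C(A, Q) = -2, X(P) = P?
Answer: -522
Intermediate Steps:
C(A, Q) = ⅓ (C(A, Q) = -⅙*(-2) = ⅓)
Z = 2 (Z = 4 - 2 = 2)
L(S) = 3 + 3*S (L(S) = 3*(1 + S) = 3 + 3*S)
F(G) = -3 + (1 + G)/(-17/3 + G) (F(G) = -3 + (G + 1)/(G + (⅓ - 3*2)) = -3 + (1 + G)/(G + (⅓ - 6)) = -3 + (1 + G)/(G - 17/3) = -3 + (1 + G)/(-17/3 + G))
F(L(1))*(-29) = (6*(9 - (3 + 3*1))/(-17 + 3*(3 + 3*1)))*(-29) = (6*(9 - (3 + 3))/(-17 + 3*(3 + 3)))*(-29) = (6*(9 - 1*6)/(-17 + 3*6))*(-29) = (6*(9 - 6)/(-17 + 18))*(-29) = (6*3/1)*(-29) = (6*1*3)*(-29) = 18*(-29) = -522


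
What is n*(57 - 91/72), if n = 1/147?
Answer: 4013/10584 ≈ 0.37916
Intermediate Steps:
n = 1/147 ≈ 0.0068027
n*(57 - 91/72) = (57 - 91/72)/147 = (1/147)*(4013/72) = 4013/10584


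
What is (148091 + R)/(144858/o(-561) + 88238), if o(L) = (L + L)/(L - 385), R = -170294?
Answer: -377451/3576344 ≈ -0.10554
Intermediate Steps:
o(L) = 2*L/(-385 + L) (o(L) = (2*L)/(-385 + L) = 2*L/(-385 + L))
(148091 + R)/(144858/o(-561) + 88238) = (148091 - 170294)/(144858/((2*(-561)/(-385 - 561))) + 88238) = -22203/(144858/((2*(-561)/(-946))) + 88238) = -22203/(144858/((2*(-561)*(-1/946))) + 88238) = -22203/(144858/(51/43) + 88238) = -22203/(144858*(43/51) + 88238) = -22203/(2076298/17 + 88238) = -22203/3576344/17 = -22203*17/3576344 = -377451/3576344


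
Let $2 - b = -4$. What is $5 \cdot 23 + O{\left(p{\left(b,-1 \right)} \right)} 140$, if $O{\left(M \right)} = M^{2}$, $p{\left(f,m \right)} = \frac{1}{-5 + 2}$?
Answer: $\frac{1175}{9} \approx 130.56$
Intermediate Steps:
$b = 6$ ($b = 2 - -4 = 2 + 4 = 6$)
$p{\left(f,m \right)} = - \frac{1}{3}$ ($p{\left(f,m \right)} = \frac{1}{-3} = - \frac{1}{3}$)
$5 \cdot 23 + O{\left(p{\left(b,-1 \right)} \right)} 140 = 5 \cdot 23 + \left(- \frac{1}{3}\right)^{2} \cdot 140 = 115 + \frac{1}{9} \cdot 140 = 115 + \frac{140}{9} = \frac{1175}{9}$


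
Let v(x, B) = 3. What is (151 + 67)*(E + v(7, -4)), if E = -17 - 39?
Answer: -11554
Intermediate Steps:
E = -56
(151 + 67)*(E + v(7, -4)) = (151 + 67)*(-56 + 3) = 218*(-53) = -11554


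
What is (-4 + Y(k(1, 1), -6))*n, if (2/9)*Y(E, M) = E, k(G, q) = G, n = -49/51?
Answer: -49/102 ≈ -0.48039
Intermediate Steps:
n = -49/51 (n = -49*1/51 = -49/51 ≈ -0.96078)
Y(E, M) = 9*E/2
(-4 + Y(k(1, 1), -6))*n = (-4 + (9/2)*1)*(-49/51) = (-4 + 9/2)*(-49/51) = (1/2)*(-49/51) = -49/102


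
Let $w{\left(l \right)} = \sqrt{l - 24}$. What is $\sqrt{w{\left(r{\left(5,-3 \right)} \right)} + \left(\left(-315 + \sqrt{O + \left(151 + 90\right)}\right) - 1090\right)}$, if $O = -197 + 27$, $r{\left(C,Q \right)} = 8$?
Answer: $\sqrt{-1405 + \sqrt{71} + 4 i} \approx 0.0535 + 37.371 i$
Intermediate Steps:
$O = -170$
$w{\left(l \right)} = \sqrt{-24 + l}$
$\sqrt{w{\left(r{\left(5,-3 \right)} \right)} + \left(\left(-315 + \sqrt{O + \left(151 + 90\right)}\right) - 1090\right)} = \sqrt{\sqrt{-24 + 8} - \left(1405 - \sqrt{-170 + \left(151 + 90\right)}\right)} = \sqrt{\sqrt{-16} - \left(1405 - \sqrt{-170 + 241}\right)} = \sqrt{4 i - \left(1405 - \sqrt{71}\right)} = \sqrt{-1405 + \sqrt{71} + 4 i}$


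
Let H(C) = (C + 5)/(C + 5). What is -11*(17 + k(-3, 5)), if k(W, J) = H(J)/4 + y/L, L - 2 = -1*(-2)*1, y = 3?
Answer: -198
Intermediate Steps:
H(C) = 1 (H(C) = (5 + C)/(5 + C) = 1)
L = 4 (L = 2 - 1*(-2)*1 = 2 + 2*1 = 2 + 2 = 4)
k(W, J) = 1 (k(W, J) = 1/4 + 3/4 = 1*(¼) + 3*(¼) = ¼ + ¾ = 1)
-11*(17 + k(-3, 5)) = -11*(17 + 1) = -11*18 = -198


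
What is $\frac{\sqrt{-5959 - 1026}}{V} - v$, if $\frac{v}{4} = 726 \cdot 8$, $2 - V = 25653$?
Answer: $-23232 - \frac{i \sqrt{6985}}{25651} \approx -23232.0 - 0.0032582 i$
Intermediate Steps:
$V = -25651$ ($V = 2 - 25653 = -25651$)
$v = 23232$ ($v = 4 \cdot 726 \cdot 8 = 4 \cdot 5808 = 23232$)
$\frac{\sqrt{-5959 - 1026}}{V} - v = \frac{\sqrt{-5959 - 1026}}{-25651} - 23232 = \sqrt{-6985} \left(- \frac{1}{25651}\right) - 23232 = i \sqrt{6985} \left(- \frac{1}{25651}\right) - 23232 = - \frac{i \sqrt{6985}}{25651} - 23232 = -23232 - \frac{i \sqrt{6985}}{25651}$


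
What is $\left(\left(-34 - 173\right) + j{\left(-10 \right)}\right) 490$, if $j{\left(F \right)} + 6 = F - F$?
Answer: $-104370$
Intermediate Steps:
$j{\left(F \right)} = -6$ ($j{\left(F \right)} = -6 + \left(F - F\right) = -6 + 0 = -6$)
$\left(\left(-34 - 173\right) + j{\left(-10 \right)}\right) 490 = \left(\left(-34 - 173\right) - 6\right) 490 = \left(-207 - 6\right) 490 = \left(-213\right) 490 = -104370$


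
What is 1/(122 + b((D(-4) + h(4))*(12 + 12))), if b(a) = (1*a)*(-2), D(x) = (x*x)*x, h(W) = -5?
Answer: 1/3434 ≈ 0.00029121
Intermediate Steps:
D(x) = x³ (D(x) = x²*x = x³)
b(a) = -2*a (b(a) = a*(-2) = -2*a)
1/(122 + b((D(-4) + h(4))*(12 + 12))) = 1/(122 - 2*((-4)³ - 5)*(12 + 12)) = 1/(122 - 2*(-64 - 5)*24) = 1/(122 - (-138)*24) = 1/(122 - 2*(-1656)) = 1/(122 + 3312) = 1/3434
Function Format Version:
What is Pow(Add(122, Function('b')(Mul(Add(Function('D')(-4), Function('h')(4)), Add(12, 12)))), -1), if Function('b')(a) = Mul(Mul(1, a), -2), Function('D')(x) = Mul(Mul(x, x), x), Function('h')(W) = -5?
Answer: Rational(1, 3434) ≈ 0.00029121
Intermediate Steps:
Function('D')(x) = Pow(x, 3) (Function('D')(x) = Mul(Pow(x, 2), x) = Pow(x, 3))
Function('b')(a) = Mul(-2, a) (Function('b')(a) = Mul(a, -2) = Mul(-2, a))
Pow(Add(122, Function('b')(Mul(Add(Function('D')(-4), Function('h')(4)), Add(12, 12)))), -1) = Pow(Add(122, Mul(-2, Mul(Add(Pow(-4, 3), -5), Add(12, 12)))), -1) = Pow(Add(122, Mul(-2, Mul(Add(-64, -5), 24))), -1) = Pow(Add(122, Mul(-2, Mul(-69, 24))), -1) = Pow(Add(122, Mul(-2, -1656)), -1) = Pow(Add(122, 3312), -1) = Pow(3434, -1) = Rational(1, 3434)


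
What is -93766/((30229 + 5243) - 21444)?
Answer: -46883/7014 ≈ -6.6842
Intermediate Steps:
-93766/((30229 + 5243) - 21444) = -93766/(35472 - 21444) = -93766/14028 = -93766*1/14028 = -46883/7014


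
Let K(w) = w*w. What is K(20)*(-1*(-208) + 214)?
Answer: 168800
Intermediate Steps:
K(w) = w²
K(20)*(-1*(-208) + 214) = 20²*(-1*(-208) + 214) = 400*(208 + 214) = 400*422 = 168800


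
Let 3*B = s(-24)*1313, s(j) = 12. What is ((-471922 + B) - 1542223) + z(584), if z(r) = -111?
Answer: -2009004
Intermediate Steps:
B = 5252 (B = (12*1313)/3 = (⅓)*15756 = 5252)
((-471922 + B) - 1542223) + z(584) = ((-471922 + 5252) - 1542223) - 111 = (-466670 - 1542223) - 111 = -2008893 - 111 = -2009004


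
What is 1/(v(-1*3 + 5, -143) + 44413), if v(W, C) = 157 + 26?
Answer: 1/44596 ≈ 2.2424e-5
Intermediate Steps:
v(W, C) = 183
1/(v(-1*3 + 5, -143) + 44413) = 1/(183 + 44413) = 1/44596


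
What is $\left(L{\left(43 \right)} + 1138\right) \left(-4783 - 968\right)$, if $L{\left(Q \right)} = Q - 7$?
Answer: $-6751674$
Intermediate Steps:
$L{\left(Q \right)} = -7 + Q$ ($L{\left(Q \right)} = Q - 7 = -7 + Q$)
$\left(L{\left(43 \right)} + 1138\right) \left(-4783 - 968\right) = \left(\left(-7 + 43\right) + 1138\right) \left(-4783 - 968\right) = \left(36 + 1138\right) \left(-5751\right) = 1174 \left(-5751\right) = -6751674$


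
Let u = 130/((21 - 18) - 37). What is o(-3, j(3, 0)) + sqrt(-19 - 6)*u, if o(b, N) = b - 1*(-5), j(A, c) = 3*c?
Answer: 2 - 325*I/17 ≈ 2.0 - 19.118*I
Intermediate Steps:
o(b, N) = 5 + b (o(b, N) = b + 5 = 5 + b)
u = -65/17 (u = 130/(3 - 37) = 130/(-34) = 130*(-1/34) = -65/17 ≈ -3.8235)
o(-3, j(3, 0)) + sqrt(-19 - 6)*u = (5 - 3) + sqrt(-19 - 6)*(-65/17) = 2 + sqrt(-25)*(-65/17) = 2 + (5*I)*(-65/17) = 2 - 325*I/17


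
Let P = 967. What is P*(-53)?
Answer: -51251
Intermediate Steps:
P*(-53) = 967*(-53) = -51251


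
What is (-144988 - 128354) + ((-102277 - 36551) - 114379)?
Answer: -526549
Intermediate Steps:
(-144988 - 128354) + ((-102277 - 36551) - 114379) = -273342 + (-138828 - 114379) = -273342 - 253207 = -526549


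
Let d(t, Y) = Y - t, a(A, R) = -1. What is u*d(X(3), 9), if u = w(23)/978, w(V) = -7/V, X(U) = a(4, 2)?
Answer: -35/11247 ≈ -0.0031119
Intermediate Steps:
X(U) = -1
u = -7/22494 (u = -7/23/978 = -7*1/23*(1/978) = -7/23*1/978 = -7/22494 ≈ -0.00031119)
u*d(X(3), 9) = -7*(9 - 1*(-1))/22494 = -7*(9 + 1)/22494 = -7/22494*10 = -35/11247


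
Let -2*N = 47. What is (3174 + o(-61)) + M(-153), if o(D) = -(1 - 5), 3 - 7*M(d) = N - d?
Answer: 44239/14 ≈ 3159.9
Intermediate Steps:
N = -47/2 (N = -1/2*47 = -47/2 ≈ -23.500)
M(d) = 53/14 + d/7 (M(d) = 3/7 - (-47/2 - d)/7 = 3/7 + (47/14 + d/7) = 53/14 + d/7)
o(D) = 4 (o(D) = -1*(-4) = 4)
(3174 + o(-61)) + M(-153) = (3174 + 4) + (53/14 + (1/7)*(-153)) = 3178 + (53/14 - 153/7) = 3178 - 253/14 = 44239/14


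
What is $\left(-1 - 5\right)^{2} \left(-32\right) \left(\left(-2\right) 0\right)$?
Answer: $0$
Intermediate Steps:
$\left(-1 - 5\right)^{2} \left(-32\right) \left(\left(-2\right) 0\right) = \left(-6\right)^{2} \left(-32\right) 0 = 36 \left(-32\right) 0 = \left(-1152\right) 0 = 0$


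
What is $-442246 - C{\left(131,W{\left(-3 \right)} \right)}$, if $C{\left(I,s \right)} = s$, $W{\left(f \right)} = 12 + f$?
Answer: $-442255$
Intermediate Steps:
$-442246 - C{\left(131,W{\left(-3 \right)} \right)} = -442246 - \left(12 - 3\right) = -442246 - 9 = -442255$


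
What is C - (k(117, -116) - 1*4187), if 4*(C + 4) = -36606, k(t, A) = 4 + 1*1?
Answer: -9947/2 ≈ -4973.5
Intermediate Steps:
k(t, A) = 5 (k(t, A) = 4 + 1 = 5)
C = -18311/2 (C = -4 + (1/4)*(-36606) = -4 - 18303/2 = -18311/2 ≈ -9155.5)
C - (k(117, -116) - 1*4187) = -18311/2 - (5 - 1*4187) = -18311/2 - (5 - 4187) = -18311/2 - 1*(-4182) = -18311/2 + 4182 = -9947/2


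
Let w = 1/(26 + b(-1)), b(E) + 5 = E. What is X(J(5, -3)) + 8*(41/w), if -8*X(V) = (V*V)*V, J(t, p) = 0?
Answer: 6560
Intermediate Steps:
b(E) = -5 + E
X(V) = -V³/8 (X(V) = -V*V*V/8 = -V²*V/8 = -V³/8)
w = 1/20 (w = 1/(26 + (-5 - 1)) = 1/(26 - 6) = 1/20 ≈ 0.050000)
X(J(5, -3)) + 8*(41/w) = -⅛*0³ + 8*(41/(1/20)) = -⅛*0 + 8*(41*20) = 0 + 8*820 = 0 + 6560 = 6560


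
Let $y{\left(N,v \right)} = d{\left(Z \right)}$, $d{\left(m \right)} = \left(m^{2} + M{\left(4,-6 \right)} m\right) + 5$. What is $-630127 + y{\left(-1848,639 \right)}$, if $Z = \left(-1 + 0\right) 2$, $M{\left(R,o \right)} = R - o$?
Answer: $-630138$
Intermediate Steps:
$Z = -2$ ($Z = \left(-1\right) 2 = -2$)
$d{\left(m \right)} = 5 + m^{2} + 10 m$ ($d{\left(m \right)} = \left(m^{2} + \left(4 - -6\right) m\right) + 5 = \left(m^{2} + \left(4 + 6\right) m\right) + 5 = \left(m^{2} + 10 m\right) + 5 = 5 + m^{2} + 10 m$)
$y{\left(N,v \right)} = -11$ ($y{\left(N,v \right)} = 5 + \left(-2\right)^{2} + 10 \left(-2\right) = 5 + 4 - 20 = -11$)
$-630127 + y{\left(-1848,639 \right)} = -630127 - 11 = -630138$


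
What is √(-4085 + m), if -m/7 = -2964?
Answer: √16663 ≈ 129.09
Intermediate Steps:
m = 20748 (m = -7*(-2964) = 20748)
√(-4085 + m) = √(-4085 + 20748) = √16663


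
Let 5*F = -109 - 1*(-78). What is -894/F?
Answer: 4470/31 ≈ 144.19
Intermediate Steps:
F = -31/5 (F = (-109 - 1*(-78))/5 = (-109 + 78)/5 = (⅕)*(-31) = -31/5 ≈ -6.2000)
-894/F = -894/(-31/5) = -894*(-5/31) = 4470/31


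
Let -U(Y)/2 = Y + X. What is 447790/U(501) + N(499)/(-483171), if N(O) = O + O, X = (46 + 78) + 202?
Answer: -108180396391/399582417 ≈ -270.73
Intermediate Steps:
X = 326 (X = 124 + 202 = 326)
U(Y) = -652 - 2*Y (U(Y) = -2*(Y + 326) = -2*(326 + Y) = -652 - 2*Y)
N(O) = 2*O
447790/U(501) + N(499)/(-483171) = 447790/(-652 - 2*501) + (2*499)/(-483171) = 447790/(-652 - 1002) + 998*(-1/483171) = 447790/(-1654) - 998/483171 = 447790*(-1/1654) - 998/483171 = -223895/827 - 998/483171 = -108180396391/399582417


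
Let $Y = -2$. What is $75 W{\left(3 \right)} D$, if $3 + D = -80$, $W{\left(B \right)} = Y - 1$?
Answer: $18675$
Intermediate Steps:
$W{\left(B \right)} = -3$ ($W{\left(B \right)} = -2 - 1 = -3$)
$D = -83$ ($D = -3 - 80 = -83$)
$75 W{\left(3 \right)} D = 75 \left(-3\right) \left(-83\right) = \left(-225\right) \left(-83\right) = 18675$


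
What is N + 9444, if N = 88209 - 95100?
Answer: 2553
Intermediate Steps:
N = -6891
N + 9444 = -6891 + 9444 = 2553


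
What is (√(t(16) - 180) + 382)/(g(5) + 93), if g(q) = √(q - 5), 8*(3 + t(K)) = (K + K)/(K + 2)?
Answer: 382/93 + I*√1645/279 ≈ 4.1075 + 0.14537*I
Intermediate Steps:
t(K) = -3 + K/(4*(2 + K)) (t(K) = -3 + ((K + K)/(K + 2))/8 = -3 + ((2*K)/(2 + K))/8 = -3 + (2*K/(2 + K))/8 = -3 + K/(4*(2 + K)))
g(q) = √(-5 + q)
(√(t(16) - 180) + 382)/(g(5) + 93) = (√((-24 - 11*16)/(4*(2 + 16)) - 180) + 382)/(√(-5 + 5) + 93) = (√((¼)*(-24 - 176)/18 - 180) + 382)/(√0 + 93) = (√((¼)*(1/18)*(-200) - 180) + 382)/(0 + 93) = (√(-25/9 - 180) + 382)/93 = (√(-1645/9) + 382)*(1/93) = (I*√1645/3 + 382)*(1/93) = (382 + I*√1645/3)*(1/93) = 382/93 + I*√1645/279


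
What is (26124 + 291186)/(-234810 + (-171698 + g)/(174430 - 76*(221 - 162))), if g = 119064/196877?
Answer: -5308351755846510/3928207238498051 ≈ -1.3513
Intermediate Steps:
g = 119064/196877 (g = 119064*(1/196877) = 119064/196877 ≈ 0.60476)
(26124 + 291186)/(-234810 + (-171698 + g)/(174430 - 76*(221 - 162))) = (26124 + 291186)/(-234810 + (-171698 + 119064/196877)/(174430 - 76*(221 - 162))) = 317310/(-234810 - 33803268082/(196877*(174430 - 76*59))) = 317310/(-234810 - 33803268082/(196877*(174430 - 4484))) = 317310/(-234810 - 33803268082/196877/169946) = 317310/(-234810 - 33803268082/196877*1/169946) = 317310/(-234810 - 16901634041/16729229321) = 317310/(-3928207238498051/16729229321) = 317310*(-16729229321/3928207238498051) = -5308351755846510/3928207238498051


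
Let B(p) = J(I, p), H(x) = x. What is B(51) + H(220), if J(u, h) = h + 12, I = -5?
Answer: 283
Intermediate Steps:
J(u, h) = 12 + h
B(p) = 12 + p
B(51) + H(220) = (12 + 51) + 220 = 63 + 220 = 283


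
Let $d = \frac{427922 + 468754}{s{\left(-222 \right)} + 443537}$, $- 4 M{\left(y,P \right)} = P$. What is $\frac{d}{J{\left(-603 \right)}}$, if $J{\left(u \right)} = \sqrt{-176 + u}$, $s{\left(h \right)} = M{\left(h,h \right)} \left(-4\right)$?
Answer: $- \frac{896676 i \sqrt{779}}{345342385} \approx - 0.072469 i$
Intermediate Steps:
$M{\left(y,P \right)} = - \frac{P}{4}$
$s{\left(h \right)} = h$ ($s{\left(h \right)} = - \frac{h}{4} \left(-4\right) = h$)
$d = \frac{896676}{443315}$ ($d = \frac{427922 + 468754}{-222 + 443537} = \frac{896676}{443315} \approx 2.0227$)
$\frac{d}{J{\left(-603 \right)}} = \frac{896676}{443315 \sqrt{-176 - 603}} = \frac{896676}{443315 \sqrt{-779}} = \frac{896676}{443315 i \sqrt{779}} = \frac{896676 \left(- \frac{i \sqrt{779}}{779}\right)}{443315} = - \frac{896676 i \sqrt{779}}{345342385}$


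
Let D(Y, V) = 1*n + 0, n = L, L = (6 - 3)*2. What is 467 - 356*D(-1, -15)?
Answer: -1669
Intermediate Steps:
L = 6 (L = 3*2 = 6)
n = 6
D(Y, V) = 6 (D(Y, V) = 1*6 + 0 = 6 + 0 = 6)
467 - 356*D(-1, -15) = 467 - 356*6 = 467 - 2136 = -1669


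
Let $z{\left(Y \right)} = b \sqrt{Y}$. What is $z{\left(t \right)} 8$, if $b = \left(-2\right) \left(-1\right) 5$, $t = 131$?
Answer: $80 \sqrt{131} \approx 915.64$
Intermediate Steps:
$b = 10$ ($b = 2 \cdot 5 = 10$)
$z{\left(Y \right)} = 10 \sqrt{Y}$
$z{\left(t \right)} 8 = 10 \sqrt{131} \cdot 8 = 80 \sqrt{131}$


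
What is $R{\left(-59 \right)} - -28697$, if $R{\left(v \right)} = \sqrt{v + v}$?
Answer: $28697 + i \sqrt{118} \approx 28697.0 + 10.863 i$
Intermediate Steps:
$R{\left(v \right)} = \sqrt{2} \sqrt{v}$ ($R{\left(v \right)} = \sqrt{2 v} = \sqrt{2} \sqrt{v}$)
$R{\left(-59 \right)} - -28697 = \sqrt{2} \sqrt{-59} - -28697 = \sqrt{2} i \sqrt{59} + 28697 = i \sqrt{118} + 28697 = 28697 + i \sqrt{118}$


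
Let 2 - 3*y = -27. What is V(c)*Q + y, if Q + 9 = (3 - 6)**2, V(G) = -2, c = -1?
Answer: 29/3 ≈ 9.6667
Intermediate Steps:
y = 29/3 (y = 2/3 - 1/3*(-27) = 2/3 + 9 = 29/3 ≈ 9.6667)
Q = 0 (Q = -9 + (3 - 6)**2 = -9 + (-3)**2 = -9 + 9 = 0)
V(c)*Q + y = -2*0 + 29/3 = 0 + 29/3 = 29/3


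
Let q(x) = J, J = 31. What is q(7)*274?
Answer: 8494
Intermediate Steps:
q(x) = 31
q(7)*274 = 31*274 = 8494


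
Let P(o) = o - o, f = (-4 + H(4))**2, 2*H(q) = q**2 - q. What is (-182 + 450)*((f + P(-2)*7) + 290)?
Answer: 78792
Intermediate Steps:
H(q) = q**2/2 - q/2 (H(q) = (q**2 - q)/2 = q**2/2 - q/2)
f = 4 (f = (-4 + (1/2)*4*(-1 + 4))**2 = (-4 + (1/2)*4*3)**2 = (-4 + 6)**2 = 2**2 = 4)
P(o) = 0
(-182 + 450)*((f + P(-2)*7) + 290) = (-182 + 450)*((4 + 0*7) + 290) = 268*((4 + 0) + 290) = 268*(4 + 290) = 268*294 = 78792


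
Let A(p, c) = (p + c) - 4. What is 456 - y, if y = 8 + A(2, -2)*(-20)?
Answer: 368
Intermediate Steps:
A(p, c) = -4 + c + p (A(p, c) = (c + p) - 4 = -4 + c + p)
y = 88 (y = 8 + (-4 - 2 + 2)*(-20) = 8 - 4*(-20) = 8 + 80 = 88)
456 - y = 456 - 1*88 = 456 - 88 = 368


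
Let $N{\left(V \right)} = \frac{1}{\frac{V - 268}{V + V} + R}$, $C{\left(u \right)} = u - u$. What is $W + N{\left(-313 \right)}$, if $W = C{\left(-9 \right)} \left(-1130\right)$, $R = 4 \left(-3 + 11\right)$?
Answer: $\frac{626}{20613} \approx 0.030369$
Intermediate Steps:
$C{\left(u \right)} = 0$
$R = 32$ ($R = 4 \cdot 8 = 32$)
$W = 0$ ($W = 0 \left(-1130\right) = 0$)
$N{\left(V \right)} = \frac{1}{32 + \frac{-268 + V}{2 V}}$ ($N{\left(V \right)} = \frac{1}{\frac{V - 268}{V + V} + 32} = \frac{1}{\frac{-268 + V}{2 V} + 32} = \frac{1}{32 + \frac{-268 + V}{2 V}}$)
$W + N{\left(-313 \right)} = 0 + 2 \left(-313\right) \frac{1}{-268 + 65 \left(-313\right)} = 0 + 2 \left(-313\right) \frac{1}{-268 - 20345} = 0 + 2 \left(-313\right) \frac{1}{-20613} = 0 + 2 \left(-313\right) \left(- \frac{1}{20613}\right) = 0 + \frac{626}{20613} = \frac{626}{20613}$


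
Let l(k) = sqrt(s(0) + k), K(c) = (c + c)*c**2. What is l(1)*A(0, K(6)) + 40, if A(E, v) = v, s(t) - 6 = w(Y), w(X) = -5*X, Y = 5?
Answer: 40 + 1296*I*sqrt(2) ≈ 40.0 + 1832.8*I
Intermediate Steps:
K(c) = 2*c**3 (K(c) = (2*c)*c**2 = 2*c**3)
s(t) = -19 (s(t) = 6 - 5*5 = 6 - 25 = -19)
l(k) = sqrt(-19 + k)
l(1)*A(0, K(6)) + 40 = sqrt(-19 + 1)*(2*6**3) + 40 = sqrt(-18)*(2*216) + 40 = (3*I*sqrt(2))*432 + 40 = 1296*I*sqrt(2) + 40 = 40 + 1296*I*sqrt(2)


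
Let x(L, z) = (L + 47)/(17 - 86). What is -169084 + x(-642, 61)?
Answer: -11666201/69 ≈ -1.6908e+5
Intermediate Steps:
x(L, z) = -47/69 - L/69 (x(L, z) = (47 + L)/(-69) = (47 + L)*(-1/69) = -47/69 - L/69)
-169084 + x(-642, 61) = -169084 + (-47/69 - 1/69*(-642)) = -169084 + (-47/69 + 214/23) = -169084 + 595/69 = -11666201/69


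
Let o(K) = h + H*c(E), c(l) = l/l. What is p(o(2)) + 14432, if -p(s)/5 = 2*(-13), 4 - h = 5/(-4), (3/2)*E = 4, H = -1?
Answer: 14562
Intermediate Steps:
E = 8/3 (E = (⅔)*4 = 8/3 ≈ 2.6667)
c(l) = 1
h = 21/4 (h = 4 - 5/(-4) = 4 - 5*(-1)/4 = 4 - 1*(-5/4) = 4 + 5/4 = 21/4 ≈ 5.2500)
o(K) = 17/4 (o(K) = 21/4 - 1*1 = 21/4 - 1 = 17/4)
p(s) = 130 (p(s) = -10*(-13) = -5*(-26) = 130)
p(o(2)) + 14432 = 130 + 14432 = 14562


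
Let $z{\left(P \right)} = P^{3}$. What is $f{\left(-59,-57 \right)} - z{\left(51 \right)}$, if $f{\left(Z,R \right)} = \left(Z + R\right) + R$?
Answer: $-132824$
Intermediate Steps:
$f{\left(Z,R \right)} = Z + 2 R$ ($f{\left(Z,R \right)} = \left(R + Z\right) + R = Z + 2 R$)
$f{\left(-59,-57 \right)} - z{\left(51 \right)} = \left(-59 + 2 \left(-57\right)\right) - 51^{3} = \left(-59 - 114\right) - 132651 = -173 - 132651 = -132824$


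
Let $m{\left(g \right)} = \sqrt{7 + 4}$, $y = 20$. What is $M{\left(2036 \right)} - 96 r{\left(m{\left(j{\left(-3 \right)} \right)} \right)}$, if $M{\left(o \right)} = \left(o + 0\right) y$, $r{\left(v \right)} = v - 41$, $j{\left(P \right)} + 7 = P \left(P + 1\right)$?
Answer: $44656 - 96 \sqrt{11} \approx 44338.0$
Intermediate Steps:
$j{\left(P \right)} = -7 + P \left(1 + P\right)$ ($j{\left(P \right)} = -7 + P \left(P + 1\right) = -7 + P \left(1 + P\right)$)
$m{\left(g \right)} = \sqrt{11}$
$r{\left(v \right)} = -41 + v$
$M{\left(o \right)} = 20 o$ ($M{\left(o \right)} = \left(o + 0\right) 20 = o 20 = 20 o$)
$M{\left(2036 \right)} - 96 r{\left(m{\left(j{\left(-3 \right)} \right)} \right)} = 20 \cdot 2036 - 96 \left(-41 + \sqrt{11}\right) = 40720 + \left(3936 - 96 \sqrt{11}\right) = 44656 - 96 \sqrt{11}$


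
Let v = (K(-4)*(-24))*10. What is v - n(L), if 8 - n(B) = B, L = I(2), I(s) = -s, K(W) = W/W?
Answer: -250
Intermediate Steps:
K(W) = 1
L = -2 (L = -1*2 = -2)
n(B) = 8 - B
v = -240 (v = (1*(-24))*10 = -24*10 = -240)
v - n(L) = -240 - (8 - 1*(-2)) = -240 - (8 + 2) = -240 - 1*10 = -240 - 10 = -250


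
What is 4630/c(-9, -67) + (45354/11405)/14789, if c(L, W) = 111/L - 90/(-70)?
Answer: -8199816054111/19565551220 ≈ -419.09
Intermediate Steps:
c(L, W) = 9/7 + 111/L (c(L, W) = 111/L - 90*(-1/70) = 111/L + 9/7 = 9/7 + 111/L)
4630/c(-9, -67) + (45354/11405)/14789 = 4630/(9/7 + 111/(-9)) + (45354/11405)/14789 = 4630/(9/7 + 111*(-1/9)) + (45354*(1/11405))*(1/14789) = 4630/(9/7 - 37/3) + (45354/11405)*(1/14789) = 4630/(-232/21) + 45354/168668545 = 4630*(-21/232) + 45354/168668545 = -48615/116 + 45354/168668545 = -8199816054111/19565551220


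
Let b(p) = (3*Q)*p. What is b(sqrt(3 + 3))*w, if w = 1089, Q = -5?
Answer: -16335*sqrt(6) ≈ -40012.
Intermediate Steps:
b(p) = -15*p (b(p) = (3*(-5))*p = -15*p)
b(sqrt(3 + 3))*w = -15*sqrt(3 + 3)*1089 = -15*sqrt(6)*1089 = -16335*sqrt(6)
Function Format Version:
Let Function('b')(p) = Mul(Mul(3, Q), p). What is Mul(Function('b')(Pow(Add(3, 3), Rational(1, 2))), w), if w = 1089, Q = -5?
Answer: Mul(-16335, Pow(6, Rational(1, 2))) ≈ -40012.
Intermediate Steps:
Function('b')(p) = Mul(-15, p) (Function('b')(p) = Mul(Mul(3, -5), p) = Mul(-15, p))
Mul(Function('b')(Pow(Add(3, 3), Rational(1, 2))), w) = Mul(Mul(-15, Pow(Add(3, 3), Rational(1, 2))), 1089) = Mul(Mul(-15, Pow(6, Rational(1, 2))), 1089) = Mul(-16335, Pow(6, Rational(1, 2)))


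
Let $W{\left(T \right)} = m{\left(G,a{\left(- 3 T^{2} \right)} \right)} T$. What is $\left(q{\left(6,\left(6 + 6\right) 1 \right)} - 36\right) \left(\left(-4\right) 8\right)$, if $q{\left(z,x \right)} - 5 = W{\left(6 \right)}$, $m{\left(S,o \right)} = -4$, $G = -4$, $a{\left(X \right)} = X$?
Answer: $1760$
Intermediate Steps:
$W{\left(T \right)} = - 4 T$
$q{\left(z,x \right)} = -19$ ($q{\left(z,x \right)} = 5 - 24 = -19$)
$\left(q{\left(6,\left(6 + 6\right) 1 \right)} - 36\right) \left(\left(-4\right) 8\right) = \left(-19 - 36\right) \left(\left(-4\right) 8\right) = \left(-55\right) \left(-32\right) = 1760$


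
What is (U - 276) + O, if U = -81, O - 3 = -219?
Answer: -573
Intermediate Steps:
O = -216 (O = 3 - 219 = -216)
(U - 276) + O = (-81 - 276) - 216 = -357 - 216 = -573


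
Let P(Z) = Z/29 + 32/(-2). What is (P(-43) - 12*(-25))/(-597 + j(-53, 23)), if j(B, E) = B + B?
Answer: -8193/20387 ≈ -0.40187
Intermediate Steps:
j(B, E) = 2*B
P(Z) = -16 + Z/29 (P(Z) = Z*(1/29) + 32*(-½) = Z/29 - 16 = -16 + Z/29)
(P(-43) - 12*(-25))/(-597 + j(-53, 23)) = ((-16 + (1/29)*(-43)) - 12*(-25))/(-597 + 2*(-53)) = ((-16 - 43/29) + 300)/(-597 - 106) = (-507/29 + 300)/(-703) = (8193/29)*(-1/703) = -8193/20387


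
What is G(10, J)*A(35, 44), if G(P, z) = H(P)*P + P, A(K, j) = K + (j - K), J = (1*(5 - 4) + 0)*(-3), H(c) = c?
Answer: 4840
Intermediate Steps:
J = -3 (J = (1*1 + 0)*(-3) = (1 + 0)*(-3) = 1*(-3) = -3)
A(K, j) = j
G(P, z) = P + P² (G(P, z) = P*P + P = P² + P = P + P²)
G(10, J)*A(35, 44) = (10*(1 + 10))*44 = (10*11)*44 = 110*44 = 4840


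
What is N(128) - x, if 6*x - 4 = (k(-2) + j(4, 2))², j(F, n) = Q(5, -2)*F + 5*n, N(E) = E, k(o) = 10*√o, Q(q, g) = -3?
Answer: 160 + 20*I*√2/3 ≈ 160.0 + 9.4281*I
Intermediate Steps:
j(F, n) = -3*F + 5*n
x = ⅔ + (-2 + 10*I*√2)²/6 (x = ⅔ + (10*√(-2) + (-3*4 + 5*2))²/6 = ⅔ + (10*(I*√2) + (-12 + 10))²/6 = ⅔ + (10*I*√2 - 2)²/6 = ⅔ + (-2 + 10*I*√2)²/6 ≈ -32.0 - 9.4281*I)
N(128) - x = 128 - (-32 - 20*I*√2/3) = 128 + (32 + 20*I*√2/3) = 160 + 20*I*√2/3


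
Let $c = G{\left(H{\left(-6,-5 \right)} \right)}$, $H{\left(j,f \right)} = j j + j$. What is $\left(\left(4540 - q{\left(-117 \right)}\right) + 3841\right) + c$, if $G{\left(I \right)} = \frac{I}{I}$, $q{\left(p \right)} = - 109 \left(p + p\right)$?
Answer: $-17124$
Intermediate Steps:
$H{\left(j,f \right)} = j + j^{2}$ ($H{\left(j,f \right)} = j^{2} + j = j + j^{2}$)
$q{\left(p \right)} = - 218 p$ ($q{\left(p \right)} = - 109 \cdot 2 p = - 218 p$)
$G{\left(I \right)} = 1$
$c = 1$
$\left(\left(4540 - q{\left(-117 \right)}\right) + 3841\right) + c = \left(\left(4540 - \left(-218\right) \left(-117\right)\right) + 3841\right) + 1 = \left(\left(4540 - 25506\right) + 3841\right) + 1 = \left(-20966 + 3841\right) + 1 = -17125 + 1 = -17124$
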